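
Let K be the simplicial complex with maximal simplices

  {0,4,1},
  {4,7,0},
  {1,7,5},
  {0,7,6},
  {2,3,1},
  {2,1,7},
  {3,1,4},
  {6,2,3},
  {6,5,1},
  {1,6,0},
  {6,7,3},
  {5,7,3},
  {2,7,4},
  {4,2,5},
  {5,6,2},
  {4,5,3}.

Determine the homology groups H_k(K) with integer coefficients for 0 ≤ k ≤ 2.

H_0 = Z,  H_1 = Z^2,  H_2 = Z.

Take the total order 0 < 1 < 2 < 3 < 4 < 5 < 6 < 7 on the vertex set. Then K (dimension 2) consists of the simplices:

  0-simplices (8): [0], [1], [2], [3], [4], [5], [6], [7]
  1-simplices (24): (24 of them)
  2-simplices (16): [0,1,4], [0,1,6], [0,4,7], [0,6,7], [1,2,3], [1,2,7], [1,3,4], [1,5,6], [1,5,7], [2,3,6], [2,4,5], [2,4,7], [2,5,6], [3,4,5], [3,5,7], [3,6,7]

so the chain groups are C_0 ≅ Z^8, C_1 ≅ Z^24, C_2 ≅ Z^16.

The boundary map ∂_1: C_1 → C_0 is given by ∂[p,q] = [q] − [p]. For instance
  ∂[2,3] = [3] − [2].
The 8×24 boundary matrix has rank 7 and Smith normal form diag(1,1,1,1,1,1,1).

Boundary ∂_2: C_2 → C_1 acts by ∂[p,q,r] = [q,r] − [p,r] + [p,q]. For instance
  ∂[2,4,5] = [4,5] − [2,5] + [2,4],
  ∂[2,3,6] = [3,6] − [2,6] + [2,3].
This gives a 24×16 integer matrix of rank 15; reducing to Smith normal form yields diagonal entries (1,1,1,1,1,1,1,1,1,1,1,1,1,1,1).

Computing H_k = (kernel of ∂_k) / (image of ∂_{k+1}):

  H_0: rank C_0 − rank ∂_1 = 8 − 7 = 1, and the invariant factors of ∂_1 are all 1, so H_0 = Z.
  H_1: rank ker ∂_1 − rank ∂_2 = (24 − 7) − 15 = 2, and the invariant factors of ∂_2 are all 1, so H_1 = Z^2.
  H_2: rank ker ∂_2 − rank ∂_3 = (16 − 15) − 0 = 1, and there is no ∂_3, so H_2 = Z.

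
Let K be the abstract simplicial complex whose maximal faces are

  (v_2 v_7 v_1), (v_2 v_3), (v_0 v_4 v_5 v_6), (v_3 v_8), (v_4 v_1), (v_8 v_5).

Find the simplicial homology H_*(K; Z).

H_0 ≅ Z,  H_1 ≅ Z,  H_2 = 0,  H_3 = 0.

We work with the vertex ordering v_0 < v_1 < v_2 < v_3 < v_4 < v_5 < v_6 < v_7 < v_8. The simplices of K, each written with vertices in increasing order, are:

  0-simplices (9): [v_0], [v_1], [v_2], [v_3], [v_4], [v_5], [v_6], [v_7], [v_8]
  1-simplices (13): [v_0,v_4], [v_0,v_5], [v_0,v_6], [v_1,v_2], [v_1,v_4], [v_1,v_7], [v_2,v_3], [v_2,v_7], [v_3,v_8], [v_4,v_5], [v_4,v_6], [v_5,v_6], [v_5,v_8]
  2-simplices (5): [v_0,v_4,v_5], [v_0,v_4,v_6], [v_0,v_5,v_6], [v_1,v_2,v_7], [v_4,v_5,v_6]
  3-simplices (1): [v_0,v_4,v_5,v_6]

giving chain groups C_0 ≅ Z^9, C_1 ≅ Z^13, C_2 ≅ Z^5, C_3 ≅ Z^1.

Boundary ∂_1: C_1 → C_0 sends each edge [p,q] (with p < q) to q − p. For instance
  ∂[v_1,v_4] = [v_4] − [v_1].
As a 9×13 matrix over Z this has rank 8, with invariant factors (1,1,1,1,1,1,1,1).

The boundary map ∂_2: C_2 → C_1 sends each 2-simplex [p,q,r] to [q,r] − [p,r] + [p,q]. For instance
  ∂[v_0,v_5,v_6] = [v_5,v_6] − [v_0,v_6] + [v_0,v_5],
  ∂[v_4,v_5,v_6] = [v_5,v_6] − [v_4,v_6] + [v_4,v_5].
The 13×5 boundary matrix has rank 4 and Smith normal form diag(1,1,1,1).

The boundary map ∂_3: C_3 → C_2 sends each 3-simplex σ to the alternating sum Σ_i (−1)^i (σ with its i-th vertex removed). For instance
  ∂[v_0,v_4,v_5,v_6] = [v_4,v_5,v_6] − [v_0,v_5,v_6] + [v_0,v_4,v_6] − [v_0,v_4,v_5].
The 5×1 boundary matrix has rank 1 and Smith normal form diag(1).

Reading off H_k = ker ∂_k / im ∂_{k+1}:

  H_0: rank C_0 − rank ∂_1 = 9 − 8 = 1, and the invariant factors of ∂_1 are all 1, so H_0 = Z.
  H_1: rank ker ∂_1 − rank ∂_2 = (13 − 8) − 4 = 1, and the invariant factors of ∂_2 are all 1, so H_1 = Z.
  H_2: rank ker ∂_2 − rank ∂_3 = (5 − 4) − 1 = 0, and the invariant factors of ∂_3 are all 1, so H_2 = 0.
  H_3: rank ker ∂_3 − rank ∂_4 = (1 − 1) − 0 = 0, and there is no ∂_4, so H_3 = 0.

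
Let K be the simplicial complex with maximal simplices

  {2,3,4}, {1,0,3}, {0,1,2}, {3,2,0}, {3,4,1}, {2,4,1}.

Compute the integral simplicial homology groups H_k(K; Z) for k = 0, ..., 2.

H_0 = Z,  H_1 = 0,  H_2 = Z.

Fix the vertex order 0 < 1 < 2 < 3 < 4 and write every simplex with vertices in increasing order. Then dim K = 2 and the simplices of K are:

  0-simplices (5): [0], [1], [2], [3], [4]
  1-simplices (9): [0,1], [0,2], [0,3], [1,2], [1,3], [1,4], [2,3], [2,4], [3,4]
  2-simplices (6): [0,1,2], [0,1,3], [0,2,3], [1,2,4], [1,3,4], [2,3,4]

giving chain groups C_0 ≅ Z^5, C_1 ≅ Z^9, C_2 ≅ Z^6.

Boundary ∂_1: C_1 → C_0 is given by ∂[p,q] = [q] − [p]. For instance
  ∂[3,4] = [4] − [3].
This gives a 5×9 integer matrix of rank 4; reducing to Smith normal form yields diagonal entries (1,1,1,1).

The boundary map ∂_2: C_2 → C_1 maps a triangle to the signed sum of its edges. For instance
  ∂[0,2,3] = [2,3] − [0,3] + [0,2],
  ∂[0,1,3] = [1,3] − [0,3] + [0,1].
This gives a 9×6 integer matrix of rank 5; reducing to Smith normal form yields diagonal entries (1,1,1,1,1).

Reading off H_k = ker ∂_k / im ∂_{k+1}:

  H_0: rank C_0 − rank ∂_1 = 5 − 4 = 1, and the invariant factors of ∂_1 are all 1, so H_0 ≅ Z.
  H_1: rank ker ∂_1 − rank ∂_2 = (9 − 4) − 5 = 0, and the invariant factors of ∂_2 are all 1, so H_1 ≅ 0.
  H_2: rank ker ∂_2 − rank ∂_3 = (6 − 5) − 0 = 1, and there is no ∂_3, so H_2 ≅ Z.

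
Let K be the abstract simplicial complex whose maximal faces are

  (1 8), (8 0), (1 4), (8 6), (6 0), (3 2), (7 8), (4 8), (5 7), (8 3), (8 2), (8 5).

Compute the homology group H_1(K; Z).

H_1 ≅ Z^4.

We work with the vertex ordering 0 < 1 < 2 < 3 < 4 < 5 < 6 < 7 < 8. The simplices of K, each written with vertices in increasing order, are:

  0-simplices (9): [0], [1], [2], [3], [4], [5], [6], [7], [8]
  1-simplices (12): [0,6], [0,8], [1,4], [1,8], [2,3], [2,8], [3,8], [4,8], [5,7], [5,8], [6,8], [7,8]

so the chain groups are C_0 ≅ Z^9, C_1 ≅ Z^12.

The boundary map ∂_1: C_1 → C_0 maps an edge to its endpoints' difference, ∂[p,q] = q − p. For instance
  ∂[2,3] = [3] − [2].
As a 9×12 matrix over Z this has rank 8, with invariant factors (1,1,1,1,1,1,1,1).

Computing H_k = (kernel of ∂_k) / (image of ∂_{k+1}):

  H_1: rank ker ∂_1 − rank ∂_2 = (12 − 8) − 0 = 4, and there is no ∂_2, so H_1 ≅ Z^4.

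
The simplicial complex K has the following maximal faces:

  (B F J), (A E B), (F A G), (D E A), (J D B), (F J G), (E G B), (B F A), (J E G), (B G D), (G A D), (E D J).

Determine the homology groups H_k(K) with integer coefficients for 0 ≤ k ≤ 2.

H_0 ≅ Z,  H_1 ≅ Z/2Z,  H_2 = 0.

Fix the vertex order A < B < D < E < F < G < J and write every simplex with vertices in increasing order. Then dim K = 2 and the simplices of K are:

  0-simplices (7): A, B, D, E, F, G, J
  1-simplices (18): AB, AD, AE, AF, AG, BD, BE, BF, BG, BJ, DE, DG, DJ, EG, EJ, FG, FJ, GJ
  2-simplices (12): ABE, ABF, ADE, ADG, AFG, BDG, BDJ, BEG, BFJ, DEJ, EGJ, FGJ

so the chain groups are C_0 ≅ Z^7, C_1 ≅ Z^18, C_2 ≅ Z^12.

Boundary ∂_1: C_1 → C_0 sends each edge [p,q] (with p < q) to q − p.
This gives a 7×18 integer matrix of rank 6; reducing to Smith normal form yields diagonal entries (1,1,1,1,1,1).

Boundary ∂_2: C_2 → C_1 acts by ∂[p,q,r] = [q,r] − [p,r] + [p,q]. For instance
  ∂ADG = DG − AG + AD,
  ∂DEJ = EJ − DJ + DE.
The resulting 18×12 matrix has rank 12, and its Smith normal form has invariant factors (1,1,1,1,1,1,1,1,1,1,1,2).

Reading off H_k = ker ∂_k / im ∂_{k+1}:

  H_0: rank C_0 − rank ∂_1 = 7 − 6 = 1, and the invariant factors of ∂_1 are all 1, so H_0 = Z.
  H_1: rank ker ∂_1 − rank ∂_2 = (18 − 6) − 12 = 0, and ∂_2 has invariant factor 2 > 1, so H_1 = Z/2Z.
  H_2: rank ker ∂_2 − rank ∂_3 = (12 − 12) − 0 = 0, and there is no ∂_3, so H_2 = 0.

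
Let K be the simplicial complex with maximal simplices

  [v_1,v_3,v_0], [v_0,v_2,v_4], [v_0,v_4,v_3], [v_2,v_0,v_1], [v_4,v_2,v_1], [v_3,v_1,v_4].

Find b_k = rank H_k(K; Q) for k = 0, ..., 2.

b_0 = 1, b_1 = 0, b_2 = 1.

K has 5 vertices, 9 edges, 6 triangles.
rank ∂_0 = 0, rank ∂_1 = 4 ⇒ b_0 = 5 − 0 − 4 = 1; all invariant factors of ∂_1 are 1 so no torsion. So H_0 = Z.
rank ∂_1 = 4, rank ∂_2 = 5 ⇒ b_1 = 9 − 4 − 5 = 0; all invariant factors of ∂_2 are 1 so no torsion. So H_1 = 0.
rank ∂_2 = 5, rank ∂_3 = 0 ⇒ b_2 = 6 − 5 − 0 = 1. So H_2 = Z.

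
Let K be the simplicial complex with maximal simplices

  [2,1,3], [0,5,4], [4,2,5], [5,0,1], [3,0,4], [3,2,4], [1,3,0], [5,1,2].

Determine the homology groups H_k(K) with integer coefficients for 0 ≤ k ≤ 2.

H_0 = Z,  H_1 = 0,  H_2 = Z.

Order the vertices as 0 < 1 < 2 < 3 < 4 < 5. Listing each simplex with vertices in this order, K has dimension 2 with simplices:

  0-simplices (6): [0], [1], [2], [3], [4], [5]
  1-simplices (12): [0,1], [0,3], [0,4], [0,5], [1,2], [1,3], [1,5], [2,3], [2,4], [2,5], [3,4], [4,5]
  2-simplices (8): [0,1,3], [0,1,5], [0,3,4], [0,4,5], [1,2,3], [1,2,5], [2,3,4], [2,4,5]

Hence C_0 ≅ Z^6, C_1 ≅ Z^12, C_2 ≅ Z^8.

The boundary map ∂_1: C_1 → C_0 sends each edge [p,q] (with p < q) to q − p. For instance
  ∂[2,3] = [3] − [2].
The 6×12 boundary matrix has rank 5 and Smith normal form diag(1,1,1,1,1).

∂_2: C_2 → C_1 acts by ∂[p,q,r] = [q,r] − [p,r] + [p,q]. For instance
  ∂[1,2,5] = [2,5] − [1,5] + [1,2],
  ∂[0,1,3] = [1,3] − [0,3] + [0,1].
This gives a 12×8 integer matrix of rank 7; reducing to Smith normal form yields diagonal entries (1,1,1,1,1,1,1).

Now H_k = ker ∂_k / im ∂_{k+1}, so:

  H_0: rank C_0 − rank ∂_1 = 6 − 5 = 1, and the invariant factors of ∂_1 are all 1, so H_0 = Z.
  H_1: rank ker ∂_1 − rank ∂_2 = (12 − 5) − 7 = 0, and the invariant factors of ∂_2 are all 1, so H_1 = 0.
  H_2: rank ker ∂_2 − rank ∂_3 = (8 − 7) − 0 = 1, and there is no ∂_3, so H_2 = Z.

As a check, the Euler characteristic is 6 − 12 + 8 = 2, which agrees with 1 − 0 + 1 = 2.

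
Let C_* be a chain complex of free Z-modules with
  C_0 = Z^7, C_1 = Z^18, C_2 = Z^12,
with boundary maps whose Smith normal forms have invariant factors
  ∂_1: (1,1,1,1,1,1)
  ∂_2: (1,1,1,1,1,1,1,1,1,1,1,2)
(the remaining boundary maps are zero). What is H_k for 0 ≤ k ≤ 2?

H_0 = Z,  H_1 = Z/2Z,  H_2 = 0.

H_0: b_0 = 7 − 0 − 6 = 1; torsion from ∂_1 factors > 1: none. So H_0 = Z.
H_1: b_1 = 18 − 6 − 12 = 0; torsion from ∂_2 factors > 1: [2]. So H_1 = Z/2Z.
H_2: b_2 = 12 − 12 − 0 = 0; torsion from ∂_3 factors > 1: none. So H_2 = 0.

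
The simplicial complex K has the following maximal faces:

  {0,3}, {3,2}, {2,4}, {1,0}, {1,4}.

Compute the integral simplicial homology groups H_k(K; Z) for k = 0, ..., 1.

We work with the vertex ordering 0 < 1 < 2 < 3 < 4. The simplices of K, each written with vertices in increasing order, are:

  0-simplices (5): [0], [1], [2], [3], [4]
  1-simplices (5): [0,1], [0,3], [1,4], [2,3], [2,4]

giving chain groups C_0 ≅ Z^5, C_1 ≅ Z^5.

∂_1: C_1 → C_0 is given by ∂[p,q] = [q] − [p]. For instance
  ∂[0,1] = [1] − [0].
As a 5×5 matrix over Z this has rank 4, with invariant factors (1,1,1,1).

Computing H_k = (kernel of ∂_k) / (image of ∂_{k+1}):

  H_0: rank C_0 − rank ∂_1 = 5 − 4 = 1, and the invariant factors of ∂_1 are all 1, so H_0 = Z.
  H_1: rank ker ∂_1 − rank ∂_2 = (5 − 4) − 0 = 1, and there is no ∂_2, so H_1 = Z.

As a check, the Euler characteristic is 5 − 5 = 0, which agrees with 1 − 1 = 0.

H_0 ≅ Z,  H_1 ≅ Z.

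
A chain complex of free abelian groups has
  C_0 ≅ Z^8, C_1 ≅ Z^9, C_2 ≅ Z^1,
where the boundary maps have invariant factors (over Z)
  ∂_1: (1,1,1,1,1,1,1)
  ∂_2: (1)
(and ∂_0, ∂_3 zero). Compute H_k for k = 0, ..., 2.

H_0 ≅ Z,  H_1 ≅ Z,  H_2 = 0.

H_0: b_0 = 8 − 0 − 7 = 1; torsion from ∂_1 factors > 1: none. So H_0 ≅ Z.
H_1: b_1 = 9 − 7 − 1 = 1; torsion from ∂_2 factors > 1: none. So H_1 ≅ Z.
H_2: b_2 = 1 − 1 − 0 = 0; torsion from ∂_3 factors > 1: none. So H_2 ≅ 0.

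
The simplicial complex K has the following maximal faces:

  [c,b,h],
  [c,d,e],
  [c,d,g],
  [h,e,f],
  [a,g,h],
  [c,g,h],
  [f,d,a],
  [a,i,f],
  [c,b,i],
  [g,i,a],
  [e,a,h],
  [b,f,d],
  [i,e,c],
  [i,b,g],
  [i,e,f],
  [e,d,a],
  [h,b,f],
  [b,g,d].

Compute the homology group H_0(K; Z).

H_0 ≅ Z.

We work with the vertex ordering a < b < c < d < e < f < g < h < i. The simplices of K, each written with vertices in increasing order, are:

  0-simplices (9): a, b, c, d, e, f, g, h, i
  1-simplices (27): ad, ae, af, ag, ah, ai, bc, bd, bf, bg, bh, bi, cd, ce, cg, ch, ci, de, df, dg, ef, eh, ei, fh, fi, gh, gi
  2-simplices (18): ade, adf, aeh, afi, agh, agi, bch, bci, bdf, bdg, bfh, bgi, cde, cdg, cei, cgh, efh, efi

Hence C_0 ≅ Z^9, C_1 ≅ Z^27, C_2 ≅ Z^18.

∂_1: C_1 → C_0 maps an edge to its endpoints' difference, ∂[p,q] = q − p. For instance
  ∂eh = h − e.
The 9×27 boundary matrix has rank 8 and Smith normal form diag(1,1,1,1,1,1,1,1).

∂_2: C_2 → C_1 acts by ∂[p,q,r] = [q,r] − [p,r] + [p,q]. For instance
  ∂bdf = df − bf + bd,
  ∂bdg = dg − bg + bd.
The resulting 27×18 matrix has rank 18, and its Smith normal form has invariant factors (1,1,1,1,1,1,1,1,1,1,1,1,1,1,1,1,1,2).

Computing H_k = (kernel of ∂_k) / (image of ∂_{k+1}):

  H_0: rank C_0 − rank ∂_1 = 9 − 8 = 1, and the invariant factors of ∂_1 are all 1, so H_0 ≅ Z.

(K is a triangulation of the Klein bottle.)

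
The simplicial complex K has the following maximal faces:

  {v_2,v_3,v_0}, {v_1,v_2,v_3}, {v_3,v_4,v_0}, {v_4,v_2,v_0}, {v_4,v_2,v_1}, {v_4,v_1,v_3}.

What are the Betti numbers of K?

b_0 = 1, b_1 = 0, b_2 = 1.

Order the vertices as v_0 < v_1 < v_2 < v_3 < v_4. Listing each simplex with vertices in this order, K has dimension 2 with simplices:

  0-simplices (5): [v_0], [v_1], [v_2], [v_3], [v_4]
  1-simplices (9): [v_0,v_2], [v_0,v_3], [v_0,v_4], [v_1,v_2], [v_1,v_3], [v_1,v_4], [v_2,v_3], [v_2,v_4], [v_3,v_4]
  2-simplices (6): [v_0,v_2,v_3], [v_0,v_2,v_4], [v_0,v_3,v_4], [v_1,v_2,v_3], [v_1,v_2,v_4], [v_1,v_3,v_4]

Hence C_0 ≅ Z^5, C_1 ≅ Z^9, C_2 ≅ Z^6.

The boundary map ∂_1: C_1 → C_0 sends each edge [p,q] (with p < q) to q − p. For instance
  ∂[v_0,v_4] = [v_4] − [v_0].
As a 5×9 matrix over Z this has rank 4, with invariant factors (1,1,1,1).

Boundary ∂_2: C_2 → C_1 maps a triangle to the signed sum of its edges. For instance
  ∂[v_0,v_2,v_4] = [v_2,v_4] − [v_0,v_4] + [v_0,v_2],
  ∂[v_1,v_2,v_3] = [v_2,v_3] − [v_1,v_3] + [v_1,v_2].
As a 9×6 matrix over Z this has rank 5, with invariant factors (1,1,1,1,1).

Now H_k = ker ∂_k / im ∂_{k+1}, so:

  H_0: rank C_0 − rank ∂_1 = 5 − 4 = 1, and the invariant factors of ∂_1 are all 1, so H_0 ≅ Z.
  H_1: rank ker ∂_1 − rank ∂_2 = (9 − 4) − 5 = 0, and the invariant factors of ∂_2 are all 1, so H_1 ≅ 0.
  H_2: rank ker ∂_2 − rank ∂_3 = (6 − 5) − 0 = 1, and there is no ∂_3, so H_2 ≅ Z.

As a check, the Euler characteristic is 5 − 9 + 6 = 2, which agrees with 1 − 0 + 1 = 2.

Hence the Betti numbers are b_0 = 1, b_1 = 0, b_2 = 1.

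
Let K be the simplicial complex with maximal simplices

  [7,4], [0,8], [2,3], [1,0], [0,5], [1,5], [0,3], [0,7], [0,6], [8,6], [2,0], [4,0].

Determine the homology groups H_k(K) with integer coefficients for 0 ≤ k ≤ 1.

H_0 = Z,  H_1 = Z^4.

Fix the vertex order 0 < 1 < 2 < 3 < 4 < 5 < 6 < 7 < 8 and write every simplex with vertices in increasing order. Then dim K = 1 and the simplices of K are:

  0-simplices (9): [0], [1], [2], [3], [4], [5], [6], [7], [8]
  1-simplices (12): [0,1], [0,2], [0,3], [0,4], [0,5], [0,6], [0,7], [0,8], [1,5], [2,3], [4,7], [6,8]

so the chain groups are C_0 ≅ Z^9, C_1 ≅ Z^12.

The boundary map ∂_1: C_1 → C_0 sends each edge [p,q] (with p < q) to q − p.
This gives a 9×12 integer matrix of rank 8; reducing to Smith normal form yields diagonal entries (1,1,1,1,1,1,1,1).

Reading off H_k = ker ∂_k / im ∂_{k+1}:

  H_0: rank C_0 − rank ∂_1 = 9 − 8 = 1, and the invariant factors of ∂_1 are all 1, so H_0 = Z.
  H_1: rank ker ∂_1 − rank ∂_2 = (12 − 8) − 0 = 4, and there is no ∂_2, so H_1 = Z^4.

(K is a triangulation of a wedge of 4 circles.)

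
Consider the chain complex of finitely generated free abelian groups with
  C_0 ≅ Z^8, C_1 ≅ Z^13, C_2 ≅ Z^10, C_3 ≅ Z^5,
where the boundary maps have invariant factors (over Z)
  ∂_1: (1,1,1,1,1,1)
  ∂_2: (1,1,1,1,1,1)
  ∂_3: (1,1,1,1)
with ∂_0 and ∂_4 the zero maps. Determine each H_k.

H_0 = Z^2,  H_1 = Z,  H_2 = 0,  H_3 = Z.

H_0: b_0 = 8 − 0 − 6 = 2; torsion from ∂_1 factors > 1: none. So H_0 = Z^2.
H_1: b_1 = 13 − 6 − 6 = 1; torsion from ∂_2 factors > 1: none. So H_1 = Z.
H_2: b_2 = 10 − 6 − 4 = 0; torsion from ∂_3 factors > 1: none. So H_2 = 0.
H_3: b_3 = 5 − 4 − 0 = 1; torsion from ∂_4 factors > 1: none. So H_3 = Z.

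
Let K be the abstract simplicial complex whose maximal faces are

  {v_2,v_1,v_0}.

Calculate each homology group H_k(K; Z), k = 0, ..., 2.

H_0 ≅ Z,  H_1 = 0,  H_2 = 0.

We work with the vertex ordering v_0 < v_1 < v_2. The simplices of K, each written with vertices in increasing order, are:

  0-simplices (3): [v_0], [v_1], [v_2]
  1-simplices (3): [v_0,v_1], [v_0,v_2], [v_1,v_2]
  2-simplices (1): [v_0,v_1,v_2]

so the chain groups are C_0 ≅ Z^3, C_1 ≅ Z^3, C_2 ≅ Z^1.

The boundary map ∂_1: C_1 → C_0 is given by ∂[p,q] = [q] − [p]. For instance
  ∂[v_0,v_2] = [v_2] − [v_0].
The resulting 3×3 matrix has rank 2, and its Smith normal form has invariant factors (1,1).

The boundary map ∂_2: C_2 → C_1 sends each 2-simplex [p,q,r] to [q,r] − [p,r] + [p,q]. For instance
  ∂[v_0,v_1,v_2] = [v_1,v_2] − [v_0,v_2] + [v_0,v_1].
The 3×1 boundary matrix has rank 1 and Smith normal form diag(1).

From H_k ≅ ker(∂_k) / im(∂_{k+1}) we obtain:

  H_0: rank C_0 − rank ∂_1 = 3 − 2 = 1, and the invariant factors of ∂_1 are all 1, so H_0 ≅ Z.
  H_1: rank ker ∂_1 − rank ∂_2 = (3 − 2) − 1 = 0, and the invariant factors of ∂_2 are all 1, so H_1 ≅ 0.
  H_2: rank ker ∂_2 − rank ∂_3 = (1 − 1) − 0 = 0, and there is no ∂_3, so H_2 ≅ 0.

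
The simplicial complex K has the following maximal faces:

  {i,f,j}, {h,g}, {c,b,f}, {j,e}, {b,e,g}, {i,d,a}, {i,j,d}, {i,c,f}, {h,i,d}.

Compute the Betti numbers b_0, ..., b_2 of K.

b_0 = 1, b_1 = 2, b_2 = 0.

We work with the vertex ordering a < b < c < d < e < f < g < h < i < j. The simplices of K, each written with vertices in increasing order, are:

  0-simplices (10): a, b, c, d, e, f, g, h, i, j
  1-simplices (18): ad, ai, bc, be, bf, bg, cf, ci, dh, di, dj, eg, ej, fi, fj, gh, hi, ij
  2-simplices (7): adi, bcf, beg, cfi, dhi, dij, fij

so the chain groups are C_0 ≅ Z^10, C_1 ≅ Z^18, C_2 ≅ Z^7.

∂_1: C_1 → C_0 is given by ∂[p,q] = [q] − [p].
As a 10×18 matrix over Z this has rank 9, with invariant factors (1,1,1,1,1,1,1,1,1).

The boundary map ∂_2: C_2 → C_1 maps a triangle to the signed sum of its edges. For instance
  ∂dhi = hi − di + dh,
  ∂dij = ij − dj + di.
The resulting 18×7 matrix has rank 7, and its Smith normal form has invariant factors (1,1,1,1,1,1,1).

Computing H_k = (kernel of ∂_k) / (image of ∂_{k+1}):

  H_0: rank C_0 − rank ∂_1 = 10 − 9 = 1, and the invariant factors of ∂_1 are all 1, so H_0 ≅ Z.
  H_1: rank ker ∂_1 − rank ∂_2 = (18 − 9) − 7 = 2, and the invariant factors of ∂_2 are all 1, so H_1 ≅ Z^2.
  H_2: rank ker ∂_2 − rank ∂_3 = (7 − 7) − 0 = 0, and there is no ∂_3, so H_2 ≅ 0.

As a check, the Euler characteristic is 10 − 18 + 7 = -1, which agrees with 1 − 2 + 0 = -1.

Hence the Betti numbers are b_0 = 1, b_1 = 2, b_2 = 0.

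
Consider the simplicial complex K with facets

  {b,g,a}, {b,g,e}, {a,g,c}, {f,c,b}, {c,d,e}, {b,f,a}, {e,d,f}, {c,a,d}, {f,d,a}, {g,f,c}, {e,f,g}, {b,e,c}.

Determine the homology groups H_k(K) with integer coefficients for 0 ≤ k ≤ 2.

H_0 ≅ Z,  H_1 ≅ Z/2Z,  H_2 = 0.

Fix the vertex order a < b < c < d < e < f < g and write every simplex with vertices in increasing order. Then dim K = 2 and the simplices of K are:

  0-simplices (7): a, b, c, d, e, f, g
  1-simplices (18): ab, ac, ad, af, ag, bc, be, bf, bg, cd, ce, cf, cg, de, df, ef, eg, fg
  2-simplices (12): abf, abg, acd, acg, adf, bce, bcf, beg, cde, cfg, def, efg

so the chain groups are C_0 ≅ Z^7, C_1 ≅ Z^18, C_2 ≅ Z^12.

The boundary map ∂_1: C_1 → C_0 maps an edge to its endpoints' difference, ∂[p,q] = q − p. For instance
  ∂bc = c − b.
As a 7×18 matrix over Z this has rank 6, with invariant factors (1,1,1,1,1,1).

Boundary ∂_2: C_2 → C_1 acts by ∂[p,q,r] = [q,r] − [p,r] + [p,q]. For instance
  ∂acd = cd − ad + ac,
  ∂bce = ce − be + bc.
As a 18×12 matrix over Z this has rank 12, with invariant factors (1,1,1,1,1,1,1,1,1,1,1,2).

Computing H_k = (kernel of ∂_k) / (image of ∂_{k+1}):

  H_0: rank C_0 − rank ∂_1 = 7 − 6 = 1, and the invariant factors of ∂_1 are all 1, so H_0 = Z.
  H_1: rank ker ∂_1 − rank ∂_2 = (18 − 6) − 12 = 0, and ∂_2 has invariant factor 2 > 1, so H_1 = Z/2Z.
  H_2: rank ker ∂_2 − rank ∂_3 = (12 − 12) − 0 = 0, and there is no ∂_3, so H_2 = 0.

As a check, the Euler characteristic is 7 − 18 + 12 = 1, which agrees with 1 − 0 + 0 = 1.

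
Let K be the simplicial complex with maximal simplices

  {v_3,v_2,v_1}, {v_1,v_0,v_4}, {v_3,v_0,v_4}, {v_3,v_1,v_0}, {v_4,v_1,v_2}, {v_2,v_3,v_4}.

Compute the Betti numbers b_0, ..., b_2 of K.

Fix the vertex order v_0 < v_1 < v_2 < v_3 < v_4 and write every simplex with vertices in increasing order. Then dim K = 2 and the simplices of K are:

  0-simplices (5): [v_0], [v_1], [v_2], [v_3], [v_4]
  1-simplices (9): [v_0,v_1], [v_0,v_3], [v_0,v_4], [v_1,v_2], [v_1,v_3], [v_1,v_4], [v_2,v_3], [v_2,v_4], [v_3,v_4]
  2-simplices (6): [v_0,v_1,v_3], [v_0,v_1,v_4], [v_0,v_3,v_4], [v_1,v_2,v_3], [v_1,v_2,v_4], [v_2,v_3,v_4]

giving chain groups C_0 ≅ Z^5, C_1 ≅ Z^9, C_2 ≅ Z^6.

Boundary ∂_1: C_1 → C_0 sends each edge [p,q] (with p < q) to q − p.
The resulting 5×9 matrix has rank 4, and its Smith normal form has invariant factors (1,1,1,1).

The boundary map ∂_2: C_2 → C_1 sends each 2-simplex [p,q,r] to [q,r] − [p,r] + [p,q]. For instance
  ∂[v_1,v_2,v_4] = [v_2,v_4] − [v_1,v_4] + [v_1,v_2],
  ∂[v_0,v_3,v_4] = [v_3,v_4] − [v_0,v_4] + [v_0,v_3].
As a 9×6 matrix over Z this has rank 5, with invariant factors (1,1,1,1,1).

Reading off H_k = ker ∂_k / im ∂_{k+1}:

  H_0: rank C_0 − rank ∂_1 = 5 − 4 = 1, and the invariant factors of ∂_1 are all 1, so H_0 = Z.
  H_1: rank ker ∂_1 − rank ∂_2 = (9 − 4) − 5 = 0, and the invariant factors of ∂_2 are all 1, so H_1 = 0.
  H_2: rank ker ∂_2 − rank ∂_3 = (6 − 5) − 0 = 1, and there is no ∂_3, so H_2 = Z.

(K is a triangulation of the 2-sphere S^2.)

Hence the Betti numbers are b_0 = 1, b_1 = 0, b_2 = 1.

b_0 = 1, b_1 = 0, b_2 = 1.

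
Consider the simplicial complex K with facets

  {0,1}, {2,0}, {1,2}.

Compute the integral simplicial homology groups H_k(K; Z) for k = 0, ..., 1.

K has 3 vertices, 3 edges.
rank ∂_0 = 0, rank ∂_1 = 2 ⇒ b_0 = 3 − 0 − 2 = 1; all invariant factors of ∂_1 are 1 so no torsion. So H_0 = Z.
rank ∂_1 = 2, rank ∂_2 = 0 ⇒ b_1 = 3 − 2 − 0 = 1. So H_1 = Z.

H_0 = Z,  H_1 = Z.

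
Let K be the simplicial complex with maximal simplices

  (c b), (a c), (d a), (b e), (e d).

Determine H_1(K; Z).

Fix the vertex order a < b < c < d < e and write every simplex with vertices in increasing order. Then dim K = 1 and the simplices of K are:

  0-simplices (5): a, b, c, d, e
  1-simplices (5): ac, ad, bc, be, de

Hence C_0 ≅ Z^5, C_1 ≅ Z^5.

The boundary map ∂_1: C_1 → C_0 sends each edge [p,q] (with p < q) to q − p. For instance
  ∂ad = d − a.
As a 5×5 matrix over Z this has rank 4, with invariant factors (1,1,1,1).

Reading off H_k = ker ∂_k / im ∂_{k+1}:

  H_1: rank ker ∂_1 − rank ∂_2 = (5 − 4) − 0 = 1, and there is no ∂_2, so H_1 = Z.

(K is a triangulation of the circle S^1.)

H_1 ≅ Z.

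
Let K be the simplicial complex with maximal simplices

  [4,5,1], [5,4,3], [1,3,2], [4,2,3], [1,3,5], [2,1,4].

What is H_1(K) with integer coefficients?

H_1 ≅ 0.

Fix the vertex order 1 < 2 < 3 < 4 < 5 and write every simplex with vertices in increasing order. Then dim K = 2 and the simplices of K are:

  0-simplices (5): [1], [2], [3], [4], [5]
  1-simplices (9): [1,2], [1,3], [1,4], [1,5], [2,3], [2,4], [3,4], [3,5], [4,5]
  2-simplices (6): [1,2,3], [1,2,4], [1,3,5], [1,4,5], [2,3,4], [3,4,5]

Hence C_0 ≅ Z^5, C_1 ≅ Z^9, C_2 ≅ Z^6.

∂_1: C_1 → C_0 maps an edge to its endpoints' difference, ∂[p,q] = q − p.
This gives a 5×9 integer matrix of rank 4; reducing to Smith normal form yields diagonal entries (1,1,1,1).

∂_2: C_2 → C_1 maps a triangle to the signed sum of its edges. For instance
  ∂[1,2,4] = [2,4] − [1,4] + [1,2],
  ∂[1,4,5] = [4,5] − [1,5] + [1,4].
The 9×6 boundary matrix has rank 5 and Smith normal form diag(1,1,1,1,1).

From H_k ≅ ker(∂_k) / im(∂_{k+1}) we obtain:

  H_1: rank ker ∂_1 − rank ∂_2 = (9 − 4) − 5 = 0, and the invariant factors of ∂_2 are all 1, so H_1 ≅ 0.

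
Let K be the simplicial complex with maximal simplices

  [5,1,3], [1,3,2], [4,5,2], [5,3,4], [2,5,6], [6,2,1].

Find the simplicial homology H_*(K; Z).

H_0 = Z,  H_1 = Z,  H_2 = 0.

We work with the vertex ordering 1 < 2 < 3 < 4 < 5 < 6. The simplices of K, each written with vertices in increasing order, are:

  0-simplices (6): [1], [2], [3], [4], [5], [6]
  1-simplices (12): [1,2], [1,3], [1,5], [1,6], [2,3], [2,4], [2,5], [2,6], [3,4], [3,5], [4,5], [5,6]
  2-simplices (6): [1,2,3], [1,2,6], [1,3,5], [2,4,5], [2,5,6], [3,4,5]

giving chain groups C_0 ≅ Z^6, C_1 ≅ Z^12, C_2 ≅ Z^6.

∂_1: C_1 → C_0 maps an edge to its endpoints' difference, ∂[p,q] = q − p. For instance
  ∂[1,5] = [5] − [1].
As a 6×12 matrix over Z this has rank 5, with invariant factors (1,1,1,1,1).

∂_2: C_2 → C_1 maps a triangle to the signed sum of its edges. For instance
  ∂[1,2,3] = [2,3] − [1,3] + [1,2],
  ∂[1,3,5] = [3,5] − [1,5] + [1,3].
The 12×6 boundary matrix has rank 6 and Smith normal form diag(1,1,1,1,1,1).

Computing H_k = (kernel of ∂_k) / (image of ∂_{k+1}):

  H_0: rank C_0 − rank ∂_1 = 6 − 5 = 1, and the invariant factors of ∂_1 are all 1, so H_0 ≅ Z.
  H_1: rank ker ∂_1 − rank ∂_2 = (12 − 5) − 6 = 1, and the invariant factors of ∂_2 are all 1, so H_1 ≅ Z.
  H_2: rank ker ∂_2 − rank ∂_3 = (6 − 6) − 0 = 0, and there is no ∂_3, so H_2 ≅ 0.

As a check, the Euler characteristic is 6 − 12 + 6 = 0, which agrees with 1 − 1 + 0 = 0.
(K is a triangulation of the cylinder S^1 x I.)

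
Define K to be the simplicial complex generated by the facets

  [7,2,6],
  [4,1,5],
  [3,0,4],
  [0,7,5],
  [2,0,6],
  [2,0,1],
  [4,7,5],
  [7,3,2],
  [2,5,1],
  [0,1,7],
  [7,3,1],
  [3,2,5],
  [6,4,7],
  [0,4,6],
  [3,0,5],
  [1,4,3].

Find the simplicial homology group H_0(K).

Take the total order 0 < 1 < 2 < 3 < 4 < 5 < 6 < 7 on the vertex set. Then K (dimension 2) consists of the simplices:

  0-simplices (8): [0], [1], [2], [3], [4], [5], [6], [7]
  1-simplices (24): (24 of them)
  2-simplices (16): [0,1,2], [0,1,7], [0,2,6], [0,3,4], [0,3,5], [0,4,6], [0,5,7], [1,2,5], [1,3,4], [1,3,7], [1,4,5], [2,3,5], [2,3,7], [2,6,7], [4,5,7], [4,6,7]

Hence C_0 ≅ Z^8, C_1 ≅ Z^24, C_2 ≅ Z^16.

The boundary map ∂_1: C_1 → C_0 sends each edge [p,q] (with p < q) to q − p.
The resulting 8×24 matrix has rank 7, and its Smith normal form has invariant factors (1,1,1,1,1,1,1).

The boundary map ∂_2: C_2 → C_1 acts by ∂[p,q,r] = [q,r] − [p,r] + [p,q]. For instance
  ∂[0,1,7] = [1,7] − [0,7] + [0,1],
  ∂[0,3,4] = [3,4] − [0,4] + [0,3].
The 24×16 boundary matrix has rank 15 and Smith normal form diag(1,1,1,1,1,1,1,1,1,1,1,1,1,1,1).

Now H_k = ker ∂_k / im ∂_{k+1}, so:

  H_0: rank C_0 − rank ∂_1 = 8 − 7 = 1, and the invariant factors of ∂_1 are all 1, so H_0 ≅ Z.

H_0 ≅ Z.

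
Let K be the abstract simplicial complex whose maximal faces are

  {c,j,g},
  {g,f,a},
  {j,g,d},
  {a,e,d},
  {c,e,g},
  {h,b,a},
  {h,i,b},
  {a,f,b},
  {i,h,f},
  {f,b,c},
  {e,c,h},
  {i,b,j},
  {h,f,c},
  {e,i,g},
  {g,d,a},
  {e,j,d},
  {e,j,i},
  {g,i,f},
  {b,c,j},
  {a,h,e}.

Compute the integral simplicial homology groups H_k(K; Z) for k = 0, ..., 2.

Fix the vertex order a < b < c < d < e < f < g < h < i < j and write every simplex with vertices in increasing order. Then dim K = 2 and the simplices of K are:

  0-simplices (10): a, b, c, d, e, f, g, h, i, j
  1-simplices (30): ab, ad, ae, af, ag, ah, bc, bf, bh, bi, bj, ce, cf, cg, ch, cj, de, dg, dj, eg, eh, ei, ej, fg, fh, fi, gi, gj, hi, ij
  2-simplices (20): abf, abh, ade, adg, aeh, afg, bcf, bcj, bhi, bij, ceg, ceh, cfh, cgj, dej, dgj, egi, eij, fgi, fhi

Hence C_0 ≅ Z^10, C_1 ≅ Z^30, C_2 ≅ Z^20.

Boundary ∂_1: C_1 → C_0 is given by ∂[p,q] = [q] − [p]. For instance
  ∂fi = i − f.
The resulting 10×30 matrix has rank 9, and its Smith normal form has invariant factors (1,1,1,1,1,1,1,1,1).

∂_2: C_2 → C_1 maps a triangle to the signed sum of its edges. For instance
  ∂dej = ej − dj + de,
  ∂eij = ij − ej + ei.
The 30×20 boundary matrix has rank 20 and Smith normal form diag(1,1,1,1,1,1,1,1,1,1,1,1,1,1,1,1,1,1,1,2).

Now H_k = ker ∂_k / im ∂_{k+1}, so:

  H_0: rank C_0 − rank ∂_1 = 10 − 9 = 1, and the invariant factors of ∂_1 are all 1, so H_0 ≅ Z.
  H_1: rank ker ∂_1 − rank ∂_2 = (30 − 9) − 20 = 1, and ∂_2 has invariant factor 2 > 1, so H_1 ≅ Z × Z/2.
  H_2: rank ker ∂_2 − rank ∂_3 = (20 − 20) − 0 = 0, and there is no ∂_3, so H_2 ≅ 0.

As a check, the Euler characteristic is 10 − 30 + 20 = 0, which agrees with 1 − 1 + 0 = 0.
(K is a triangulation of the Klein bottle.)

H_0 = Z,  H_1 = Z × Z/2,  H_2 = 0.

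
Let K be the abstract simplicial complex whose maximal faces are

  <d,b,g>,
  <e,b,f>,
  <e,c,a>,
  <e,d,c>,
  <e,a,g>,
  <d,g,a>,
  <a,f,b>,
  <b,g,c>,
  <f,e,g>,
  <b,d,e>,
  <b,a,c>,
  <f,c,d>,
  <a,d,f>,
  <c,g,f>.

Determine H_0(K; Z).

Fix the vertex order a < b < c < d < e < f < g and write every simplex with vertices in increasing order. Then dim K = 2 and the simplices of K are:

  0-simplices (7): a, b, c, d, e, f, g
  1-simplices (21): ab, ac, ad, ae, af, ag, bc, bd, be, bf, bg, cd, ce, cf, cg, de, df, dg, ef, eg, fg
  2-simplices (14): abc, abf, ace, adf, adg, aeg, bcg, bde, bdg, bef, cde, cdf, cfg, efg

giving chain groups C_0 ≅ Z^7, C_1 ≅ Z^21, C_2 ≅ Z^14.

Boundary ∂_1: C_1 → C_0 is given by ∂[p,q] = [q] − [p]. For instance
  ∂eg = g − e.
The resulting 7×21 matrix has rank 6, and its Smith normal form has invariant factors (1,1,1,1,1,1).

The boundary map ∂_2: C_2 → C_1 sends each 2-simplex [p,q,r] to [q,r] − [p,r] + [p,q]. For instance
  ∂bde = de − be + bd,
  ∂adg = dg − ag + ad.
The resulting 21×14 matrix has rank 13, and its Smith normal form has invariant factors (1,1,1,1,1,1,1,1,1,1,1,1,1).

From H_k ≅ ker(∂_k) / im(∂_{k+1}) we obtain:

  H_0: rank C_0 − rank ∂_1 = 7 − 6 = 1, and the invariant factors of ∂_1 are all 1, so H_0 = Z.

(K is a triangulation of the torus T^2.)

H_0 ≅ Z.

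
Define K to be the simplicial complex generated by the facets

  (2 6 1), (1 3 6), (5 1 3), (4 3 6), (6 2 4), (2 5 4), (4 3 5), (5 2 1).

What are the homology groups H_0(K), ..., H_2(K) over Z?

Take the total order 1 < 2 < 3 < 4 < 5 < 6 on the vertex set. Then K (dimension 2) consists of the simplices:

  0-simplices (6): [1], [2], [3], [4], [5], [6]
  1-simplices (12): [1,2], [1,3], [1,5], [1,6], [2,4], [2,5], [2,6], [3,4], [3,5], [3,6], [4,5], [4,6]
  2-simplices (8): [1,2,5], [1,2,6], [1,3,5], [1,3,6], [2,4,5], [2,4,6], [3,4,5], [3,4,6]

so the chain groups are C_0 ≅ Z^6, C_1 ≅ Z^12, C_2 ≅ Z^8.

∂_1: C_1 → C_0 maps an edge to its endpoints' difference, ∂[p,q] = q − p.
The 6×12 boundary matrix has rank 5 and Smith normal form diag(1,1,1,1,1).

∂_2: C_2 → C_1 maps a triangle to the signed sum of its edges. For instance
  ∂[3,4,5] = [4,5] − [3,5] + [3,4],
  ∂[1,3,5] = [3,5] − [1,5] + [1,3].
The 12×8 boundary matrix has rank 7 and Smith normal form diag(1,1,1,1,1,1,1).

Reading off H_k = ker ∂_k / im ∂_{k+1}:

  H_0: rank C_0 − rank ∂_1 = 6 − 5 = 1, and the invariant factors of ∂_1 are all 1, so H_0 ≅ Z.
  H_1: rank ker ∂_1 − rank ∂_2 = (12 − 5) − 7 = 0, and the invariant factors of ∂_2 are all 1, so H_1 ≅ 0.
  H_2: rank ker ∂_2 − rank ∂_3 = (8 − 7) − 0 = 1, and there is no ∂_3, so H_2 ≅ Z.

(K is a triangulation of the 2-sphere S^2.)

H_0 = Z,  H_1 = 0,  H_2 = Z.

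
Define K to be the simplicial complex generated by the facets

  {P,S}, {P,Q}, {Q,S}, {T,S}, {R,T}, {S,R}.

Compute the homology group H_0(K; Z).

H_0 ≅ Z.

Take the total order P < Q < R < S < T on the vertex set. Then K (dimension 1) consists of the simplices:

  0-simplices (5): P, Q, R, S, T
  1-simplices (6): PQ, PS, QS, RS, RT, ST

giving chain groups C_0 ≅ Z^5, C_1 ≅ Z^6.

∂_1: C_1 → C_0 is given by ∂[p,q] = [q] − [p].
The resulting 5×6 matrix has rank 4, and its Smith normal form has invariant factors (1,1,1,1).

Now H_k = ker ∂_k / im ∂_{k+1}, so:

  H_0: rank C_0 − rank ∂_1 = 5 − 4 = 1, and the invariant factors of ∂_1 are all 1, so H_0 ≅ Z.

(K is a triangulation of a wedge of 2 circles.)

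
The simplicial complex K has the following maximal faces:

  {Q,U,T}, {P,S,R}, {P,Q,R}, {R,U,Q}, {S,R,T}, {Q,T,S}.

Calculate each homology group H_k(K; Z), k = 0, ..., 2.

H_0 ≅ Z,  H_1 ≅ Z,  H_2 = 0.

We work with the vertex ordering P < Q < R < S < T < U. The simplices of K, each written with vertices in increasing order, are:

  0-simplices (6): P, Q, R, S, T, U
  1-simplices (12): PQ, PR, PS, QR, QS, QT, QU, RS, RT, RU, ST, TU
  2-simplices (6): PQR, PRS, QRU, QST, QTU, RST

so the chain groups are C_0 ≅ Z^6, C_1 ≅ Z^12, C_2 ≅ Z^6.

The boundary map ∂_1: C_1 → C_0 is given by ∂[p,q] = [q] − [p]. For instance
  ∂QU = U − Q.
The resulting 6×12 matrix has rank 5, and its Smith normal form has invariant factors (1,1,1,1,1).

∂_2: C_2 → C_1 sends each 2-simplex [p,q,r] to [q,r] − [p,r] + [p,q]. For instance
  ∂QTU = TU − QU + QT,
  ∂PQR = QR − PR + PQ.
This gives a 12×6 integer matrix of rank 6; reducing to Smith normal form yields diagonal entries (1,1,1,1,1,1).

Reading off H_k = ker ∂_k / im ∂_{k+1}:

  H_0: rank C_0 − rank ∂_1 = 6 − 5 = 1, and the invariant factors of ∂_1 are all 1, so H_0 ≅ Z.
  H_1: rank ker ∂_1 − rank ∂_2 = (12 − 5) − 6 = 1, and the invariant factors of ∂_2 are all 1, so H_1 ≅ Z.
  H_2: rank ker ∂_2 − rank ∂_3 = (6 − 6) − 0 = 0, and there is no ∂_3, so H_2 ≅ 0.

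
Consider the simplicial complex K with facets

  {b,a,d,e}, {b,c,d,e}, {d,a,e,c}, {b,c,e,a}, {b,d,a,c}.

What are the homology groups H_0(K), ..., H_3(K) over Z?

H_0 ≅ Z,  H_1 = 0,  H_2 = 0,  H_3 ≅ Z.

Take the total order a < b < c < d < e on the vertex set. Then K (dimension 3) consists of the simplices:

  0-simplices (5): a, b, c, d, e
  1-simplices (10): ab, ac, ad, ae, bc, bd, be, cd, ce, de
  2-simplices (10): abc, abd, abe, acd, ace, ade, bcd, bce, bde, cde
  3-simplices (5): abcd, abce, abde, acde, bcde

so the chain groups are C_0 ≅ Z^5, C_1 ≅ Z^10, C_2 ≅ Z^10, C_3 ≅ Z^5.

∂_1: C_1 → C_0 maps an edge to its endpoints' difference, ∂[p,q] = q − p.
The resulting 5×10 matrix has rank 4, and its Smith normal form has invariant factors (1,1,1,1).

∂_2: C_2 → C_1 acts by ∂[p,q,r] = [q,r] − [p,r] + [p,q]. For instance
  ∂cde = de − ce + cd,
  ∂bce = ce − be + bc.
This gives a 10×10 integer matrix of rank 6; reducing to Smith normal form yields diagonal entries (1,1,1,1,1,1).

Boundary ∂_3: C_3 → C_2 sends each 3-simplex σ to the alternating sum Σ_i (−1)^i (σ with its i-th vertex removed). For instance
  ∂abde = bde − ade + abe − abd,
  ∂abce = bce − ace + abe − abc.
The 10×5 boundary matrix has rank 4 and Smith normal form diag(1,1,1,1).

Reading off H_k = ker ∂_k / im ∂_{k+1}:

  H_0: rank C_0 − rank ∂_1 = 5 − 4 = 1, and the invariant factors of ∂_1 are all 1, so H_0 = Z.
  H_1: rank ker ∂_1 − rank ∂_2 = (10 − 4) − 6 = 0, and the invariant factors of ∂_2 are all 1, so H_1 = 0.
  H_2: rank ker ∂_2 − rank ∂_3 = (10 − 6) − 4 = 0, and the invariant factors of ∂_3 are all 1, so H_2 = 0.
  H_3: rank ker ∂_3 − rank ∂_4 = (5 − 4) − 0 = 1, and there is no ∂_4, so H_3 = Z.

(K is a triangulation of the 3-sphere S^3.)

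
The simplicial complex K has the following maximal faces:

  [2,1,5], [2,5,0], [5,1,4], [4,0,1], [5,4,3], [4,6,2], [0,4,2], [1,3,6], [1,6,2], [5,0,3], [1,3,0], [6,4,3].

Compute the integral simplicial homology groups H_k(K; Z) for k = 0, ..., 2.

We work with the vertex ordering 0 < 1 < 2 < 3 < 4 < 5 < 6. The simplices of K, each written with vertices in increasing order, are:

  0-simplices (7): [0], [1], [2], [3], [4], [5], [6]
  1-simplices (18): [0,1], [0,2], [0,3], [0,4], [0,5], [1,2], [1,3], [1,4], [1,5], [1,6], [2,4], [2,5], [2,6], [3,4], [3,5], [3,6], [4,5], [4,6]
  2-simplices (12): [0,1,3], [0,1,4], [0,2,4], [0,2,5], [0,3,5], [1,2,5], [1,2,6], [1,3,6], [1,4,5], [2,4,6], [3,4,5], [3,4,6]

giving chain groups C_0 ≅ Z^7, C_1 ≅ Z^18, C_2 ≅ Z^12.

Boundary ∂_1: C_1 → C_0 is given by ∂[p,q] = [q] − [p].
The resulting 7×18 matrix has rank 6, and its Smith normal form has invariant factors (1,1,1,1,1,1).

The boundary map ∂_2: C_2 → C_1 acts by ∂[p,q,r] = [q,r] − [p,r] + [p,q]. For instance
  ∂[3,4,6] = [4,6] − [3,6] + [3,4],
  ∂[0,3,5] = [3,5] − [0,5] + [0,3].
As a 18×12 matrix over Z this has rank 12, with invariant factors (1,1,1,1,1,1,1,1,1,1,1,2).

Computing H_k = (kernel of ∂_k) / (image of ∂_{k+1}):

  H_0: rank C_0 − rank ∂_1 = 7 − 6 = 1, and the invariant factors of ∂_1 are all 1, so H_0 ≅ Z.
  H_1: rank ker ∂_1 − rank ∂_2 = (18 − 6) − 12 = 0, and ∂_2 has invariant factor 2 > 1, so H_1 ≅ Z/2.
  H_2: rank ker ∂_2 − rank ∂_3 = (12 − 12) − 0 = 0, and there is no ∂_3, so H_2 ≅ 0.

As a check, the Euler characteristic is 7 − 18 + 12 = 1, which agrees with 1 − 0 + 0 = 1.
(K is a triangulation of the real projective plane RP^2.)

H_0 ≅ Z,  H_1 ≅ Z/2,  H_2 = 0.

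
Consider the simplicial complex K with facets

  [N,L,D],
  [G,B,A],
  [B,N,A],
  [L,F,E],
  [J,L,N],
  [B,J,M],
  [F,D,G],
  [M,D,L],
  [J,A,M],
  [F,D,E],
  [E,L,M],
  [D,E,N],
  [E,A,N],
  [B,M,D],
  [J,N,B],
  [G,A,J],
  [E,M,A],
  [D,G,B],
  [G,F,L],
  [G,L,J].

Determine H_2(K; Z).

K has 10 vertices, 30 edges, 20 triangles.
rank ∂_2 = 20, rank ∂_3 = 0 ⇒ b_2 = 20 − 20 − 0 = 0. So H_2 ≅ 0.

H_2 = 0.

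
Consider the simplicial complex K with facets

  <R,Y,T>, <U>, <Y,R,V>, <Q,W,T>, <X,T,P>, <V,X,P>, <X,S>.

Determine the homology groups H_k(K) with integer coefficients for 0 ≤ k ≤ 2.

H_0 ≅ Z^2,  H_1 ≅ Z,  H_2 = 0.

Fix the vertex order P < Q < R < S < T < U < V < W < X < Y and write every simplex with vertices in increasing order. Then dim K = 2 and the simplices of K are:

  0-simplices (10): P, Q, R, S, T, U, V, W, X, Y
  1-simplices (14): PT, PV, PX, QT, QW, RT, RV, RY, SX, TW, TX, TY, VX, VY
  2-simplices (5): PTX, PVX, QTW, RTY, RVY

so the chain groups are C_0 ≅ Z^10, C_1 ≅ Z^14, C_2 ≅ Z^5.

Boundary ∂_1: C_1 → C_0 maps an edge to its endpoints' difference, ∂[p,q] = q − p. For instance
  ∂TW = W − T.
This gives a 10×14 integer matrix of rank 8; reducing to Smith normal form yields diagonal entries (1,1,1,1,1,1,1,1).

Boundary ∂_2: C_2 → C_1 acts by ∂[p,q,r] = [q,r] − [p,r] + [p,q]. For instance
  ∂RTY = TY − RY + RT,
  ∂PTX = TX − PX + PT.
This gives a 14×5 integer matrix of rank 5; reducing to Smith normal form yields diagonal entries (1,1,1,1,1).

Reading off H_k = ker ∂_k / im ∂_{k+1}:

  H_0: rank C_0 − rank ∂_1 = 10 − 8 = 2, and the invariant factors of ∂_1 are all 1, so H_0 = Z^2.
  H_1: rank ker ∂_1 − rank ∂_2 = (14 − 8) − 5 = 1, and the invariant factors of ∂_2 are all 1, so H_1 = Z.
  H_2: rank ker ∂_2 − rank ∂_3 = (5 − 5) − 0 = 0, and there is no ∂_3, so H_2 = 0.

As a check, the Euler characteristic is 10 − 14 + 5 = 1, which agrees with 2 − 1 + 0 = 1.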